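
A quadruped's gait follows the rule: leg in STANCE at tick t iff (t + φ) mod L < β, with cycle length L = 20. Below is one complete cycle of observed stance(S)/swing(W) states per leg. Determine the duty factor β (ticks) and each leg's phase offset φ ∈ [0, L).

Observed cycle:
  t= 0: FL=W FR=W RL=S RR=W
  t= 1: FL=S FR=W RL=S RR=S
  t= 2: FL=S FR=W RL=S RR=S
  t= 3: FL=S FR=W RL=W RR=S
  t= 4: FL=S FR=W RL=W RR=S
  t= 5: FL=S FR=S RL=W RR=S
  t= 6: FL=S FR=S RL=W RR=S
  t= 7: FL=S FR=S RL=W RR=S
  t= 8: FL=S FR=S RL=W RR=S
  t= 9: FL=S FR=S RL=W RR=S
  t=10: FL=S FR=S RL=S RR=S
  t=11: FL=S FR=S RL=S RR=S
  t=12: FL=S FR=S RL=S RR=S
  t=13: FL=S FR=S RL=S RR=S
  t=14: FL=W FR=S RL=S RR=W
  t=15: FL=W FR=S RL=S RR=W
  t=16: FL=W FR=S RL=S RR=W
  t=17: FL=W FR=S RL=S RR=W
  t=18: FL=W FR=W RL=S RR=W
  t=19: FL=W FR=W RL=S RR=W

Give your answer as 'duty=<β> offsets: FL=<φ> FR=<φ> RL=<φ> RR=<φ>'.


duty β = stance ticks per leg = 13
FL: stance ticks = 13; W→S at t=1 → φ=19
FR: stance ticks = 13; W→S at t=5 → φ=15
RL: stance ticks = 13; W→S at t=10 → φ=10
RR: stance ticks = 13; W→S at t=1 → φ=19

duty=13 offsets: FL=19 FR=15 RL=10 RR=19


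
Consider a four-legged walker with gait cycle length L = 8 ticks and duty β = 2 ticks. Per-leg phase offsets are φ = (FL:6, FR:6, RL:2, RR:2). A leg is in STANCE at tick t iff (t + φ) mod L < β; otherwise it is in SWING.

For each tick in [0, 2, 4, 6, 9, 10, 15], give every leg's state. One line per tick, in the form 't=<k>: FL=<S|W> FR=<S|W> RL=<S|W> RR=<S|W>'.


t=0: FL=W FR=W RL=W RR=W
t=2: FL=S FR=S RL=W RR=W
t=4: FL=W FR=W RL=W RR=W
t=6: FL=W FR=W RL=S RR=S
t=9: FL=W FR=W RL=W RR=W
t=10: FL=S FR=S RL=W RR=W
t=15: FL=W FR=W RL=S RR=S

t=0: phase=(6,6,2,2) vs β=2 → FL=W FR=W RL=W RR=W
t=2: phase=(0,0,4,4) vs β=2 → FL=S FR=S RL=W RR=W
t=4: phase=(2,2,6,6) vs β=2 → FL=W FR=W RL=W RR=W
t=6: phase=(4,4,0,0) vs β=2 → FL=W FR=W RL=S RR=S
t=9: phase=(7,7,3,3) vs β=2 → FL=W FR=W RL=W RR=W
t=10: phase=(0,0,4,4) vs β=2 → FL=S FR=S RL=W RR=W
t=15: phase=(5,5,1,1) vs β=2 → FL=W FR=W RL=S RR=S


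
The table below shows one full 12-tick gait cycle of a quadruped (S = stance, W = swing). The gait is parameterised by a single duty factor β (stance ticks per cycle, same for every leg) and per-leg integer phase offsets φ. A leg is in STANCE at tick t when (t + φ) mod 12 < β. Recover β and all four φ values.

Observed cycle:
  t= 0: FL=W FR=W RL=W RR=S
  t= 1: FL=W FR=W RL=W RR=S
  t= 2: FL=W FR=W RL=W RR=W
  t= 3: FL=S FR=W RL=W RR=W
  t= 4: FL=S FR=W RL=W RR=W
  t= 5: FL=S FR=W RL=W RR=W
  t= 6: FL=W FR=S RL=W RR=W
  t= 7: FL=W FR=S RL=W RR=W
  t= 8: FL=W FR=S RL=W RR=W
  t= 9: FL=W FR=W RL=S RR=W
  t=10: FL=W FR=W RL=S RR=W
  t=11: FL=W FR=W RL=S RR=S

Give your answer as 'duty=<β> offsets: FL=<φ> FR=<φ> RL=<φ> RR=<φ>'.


duty=3 offsets: FL=9 FR=6 RL=3 RR=1

duty β = stance ticks per leg = 3
FL: stance ticks = 3; W→S at t=3 → φ=9
FR: stance ticks = 3; W→S at t=6 → φ=6
RL: stance ticks = 3; W→S at t=9 → φ=3
RR: stance ticks = 3; W→S at t=11 → φ=1


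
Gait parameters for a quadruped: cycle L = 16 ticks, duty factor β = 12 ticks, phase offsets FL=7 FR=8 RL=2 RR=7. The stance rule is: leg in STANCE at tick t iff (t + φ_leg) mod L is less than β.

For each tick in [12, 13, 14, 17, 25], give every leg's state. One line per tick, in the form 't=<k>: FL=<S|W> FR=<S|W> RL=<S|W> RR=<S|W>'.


t=12: FL=S FR=S RL=W RR=S
t=13: FL=S FR=S RL=W RR=S
t=14: FL=S FR=S RL=S RR=S
t=17: FL=S FR=S RL=S RR=S
t=25: FL=S FR=S RL=S RR=S

t=12: phase=(3,4,14,3) vs β=12 → FL=S FR=S RL=W RR=S
t=13: phase=(4,5,15,4) vs β=12 → FL=S FR=S RL=W RR=S
t=14: phase=(5,6,0,5) vs β=12 → FL=S FR=S RL=S RR=S
t=17: phase=(8,9,3,8) vs β=12 → FL=S FR=S RL=S RR=S
t=25: phase=(0,1,11,0) vs β=12 → FL=S FR=S RL=S RR=S


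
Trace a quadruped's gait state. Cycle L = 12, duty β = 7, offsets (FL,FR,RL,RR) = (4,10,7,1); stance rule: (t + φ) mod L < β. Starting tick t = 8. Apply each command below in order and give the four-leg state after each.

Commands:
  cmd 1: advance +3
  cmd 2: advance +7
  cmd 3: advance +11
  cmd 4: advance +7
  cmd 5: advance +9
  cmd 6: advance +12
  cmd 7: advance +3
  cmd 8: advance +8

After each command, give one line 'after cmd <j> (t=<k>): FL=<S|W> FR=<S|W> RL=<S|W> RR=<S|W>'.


start t=8: FL=S FR=S RL=S RR=W
cmd 1: advance +3 → t=11, phase=(3,9,6,0) → FL=S FR=W RL=S RR=S
cmd 2: advance +7 → t=18, phase=(10,4,1,7) → FL=W FR=S RL=S RR=W
cmd 3: advance +11 → t=29, phase=(9,3,0,6) → FL=W FR=S RL=S RR=S
cmd 4: advance +7 → t=36, phase=(4,10,7,1) → FL=S FR=W RL=W RR=S
cmd 5: advance +9 → t=45, phase=(1,7,4,10) → FL=S FR=W RL=S RR=W
cmd 6: advance +12 → t=57, phase=(1,7,4,10) → FL=S FR=W RL=S RR=W
cmd 7: advance +3 → t=60, phase=(4,10,7,1) → FL=S FR=W RL=W RR=S
cmd 8: advance +8 → t=68, phase=(0,6,3,9) → FL=S FR=S RL=S RR=W

after cmd 1 (t=11): FL=S FR=W RL=S RR=S
after cmd 2 (t=18): FL=W FR=S RL=S RR=W
after cmd 3 (t=29): FL=W FR=S RL=S RR=S
after cmd 4 (t=36): FL=S FR=W RL=W RR=S
after cmd 5 (t=45): FL=S FR=W RL=S RR=W
after cmd 6 (t=57): FL=S FR=W RL=S RR=W
after cmd 7 (t=60): FL=S FR=W RL=W RR=S
after cmd 8 (t=68): FL=S FR=S RL=S RR=W


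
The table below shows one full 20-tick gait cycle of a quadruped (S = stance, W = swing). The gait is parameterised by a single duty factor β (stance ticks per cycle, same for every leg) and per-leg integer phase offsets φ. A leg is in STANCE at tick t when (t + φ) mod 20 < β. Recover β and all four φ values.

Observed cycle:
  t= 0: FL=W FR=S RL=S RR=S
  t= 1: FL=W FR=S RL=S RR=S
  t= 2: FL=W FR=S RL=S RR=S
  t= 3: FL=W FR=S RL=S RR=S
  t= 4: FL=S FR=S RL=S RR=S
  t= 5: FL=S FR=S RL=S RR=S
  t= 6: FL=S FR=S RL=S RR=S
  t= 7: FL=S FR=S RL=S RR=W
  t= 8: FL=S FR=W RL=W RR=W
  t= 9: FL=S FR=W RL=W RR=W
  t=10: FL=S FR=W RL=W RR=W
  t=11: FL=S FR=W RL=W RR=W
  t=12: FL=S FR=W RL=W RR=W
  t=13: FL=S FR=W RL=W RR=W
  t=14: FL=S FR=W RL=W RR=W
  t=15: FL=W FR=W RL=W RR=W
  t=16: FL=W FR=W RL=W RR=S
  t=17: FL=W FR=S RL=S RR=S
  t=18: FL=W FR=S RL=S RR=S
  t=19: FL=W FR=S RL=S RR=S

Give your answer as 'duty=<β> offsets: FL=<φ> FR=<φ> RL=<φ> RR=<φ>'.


duty=11 offsets: FL=16 FR=3 RL=3 RR=4

duty β = stance ticks per leg = 11
FL: stance ticks = 11; W→S at t=4 → φ=16
FR: stance ticks = 11; W→S at t=17 → φ=3
RL: stance ticks = 11; W→S at t=17 → φ=3
RR: stance ticks = 11; W→S at t=16 → φ=4


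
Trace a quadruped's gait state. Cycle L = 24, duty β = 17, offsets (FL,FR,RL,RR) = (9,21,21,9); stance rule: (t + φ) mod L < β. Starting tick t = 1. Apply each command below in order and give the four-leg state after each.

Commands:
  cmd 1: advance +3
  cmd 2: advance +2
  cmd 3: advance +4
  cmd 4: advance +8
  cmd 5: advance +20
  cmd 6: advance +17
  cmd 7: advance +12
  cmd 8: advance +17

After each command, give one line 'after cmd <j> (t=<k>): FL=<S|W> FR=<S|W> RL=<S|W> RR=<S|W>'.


after cmd 1 (t=4): FL=S FR=S RL=S RR=S
after cmd 2 (t=6): FL=S FR=S RL=S RR=S
after cmd 3 (t=10): FL=W FR=S RL=S RR=W
after cmd 4 (t=18): FL=S FR=S RL=S RR=S
after cmd 5 (t=38): FL=W FR=S RL=S RR=W
after cmd 6 (t=55): FL=S FR=S RL=S RR=S
after cmd 7 (t=67): FL=S FR=S RL=S RR=S
after cmd 8 (t=84): FL=W FR=S RL=S RR=W

start t=1: FL=S FR=W RL=W RR=S
cmd 1: advance +3 → t=4, phase=(13,1,1,13) → FL=S FR=S RL=S RR=S
cmd 2: advance +2 → t=6, phase=(15,3,3,15) → FL=S FR=S RL=S RR=S
cmd 3: advance +4 → t=10, phase=(19,7,7,19) → FL=W FR=S RL=S RR=W
cmd 4: advance +8 → t=18, phase=(3,15,15,3) → FL=S FR=S RL=S RR=S
cmd 5: advance +20 → t=38, phase=(23,11,11,23) → FL=W FR=S RL=S RR=W
cmd 6: advance +17 → t=55, phase=(16,4,4,16) → FL=S FR=S RL=S RR=S
cmd 7: advance +12 → t=67, phase=(4,16,16,4) → FL=S FR=S RL=S RR=S
cmd 8: advance +17 → t=84, phase=(21,9,9,21) → FL=W FR=S RL=S RR=W


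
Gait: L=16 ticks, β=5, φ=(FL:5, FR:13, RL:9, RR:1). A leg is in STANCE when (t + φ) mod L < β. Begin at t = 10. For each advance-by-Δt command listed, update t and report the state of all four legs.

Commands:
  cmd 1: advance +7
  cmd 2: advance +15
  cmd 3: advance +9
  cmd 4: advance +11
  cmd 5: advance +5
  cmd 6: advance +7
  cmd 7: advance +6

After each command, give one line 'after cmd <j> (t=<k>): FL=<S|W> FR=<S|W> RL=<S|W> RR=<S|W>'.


after cmd 1 (t=17): FL=W FR=W RL=W RR=S
after cmd 2 (t=32): FL=W FR=W RL=W RR=S
after cmd 3 (t=41): FL=W FR=W RL=S RR=W
after cmd 4 (t=52): FL=W FR=S RL=W RR=W
after cmd 5 (t=57): FL=W FR=W RL=S RR=W
after cmd 6 (t=64): FL=W FR=W RL=W RR=S
after cmd 7 (t=70): FL=W FR=S RL=W RR=W

start t=10: FL=W FR=W RL=S RR=W
cmd 1: advance +7 → t=17, phase=(6,14,10,2) → FL=W FR=W RL=W RR=S
cmd 2: advance +15 → t=32, phase=(5,13,9,1) → FL=W FR=W RL=W RR=S
cmd 3: advance +9 → t=41, phase=(14,6,2,10) → FL=W FR=W RL=S RR=W
cmd 4: advance +11 → t=52, phase=(9,1,13,5) → FL=W FR=S RL=W RR=W
cmd 5: advance +5 → t=57, phase=(14,6,2,10) → FL=W FR=W RL=S RR=W
cmd 6: advance +7 → t=64, phase=(5,13,9,1) → FL=W FR=W RL=W RR=S
cmd 7: advance +6 → t=70, phase=(11,3,15,7) → FL=W FR=S RL=W RR=W


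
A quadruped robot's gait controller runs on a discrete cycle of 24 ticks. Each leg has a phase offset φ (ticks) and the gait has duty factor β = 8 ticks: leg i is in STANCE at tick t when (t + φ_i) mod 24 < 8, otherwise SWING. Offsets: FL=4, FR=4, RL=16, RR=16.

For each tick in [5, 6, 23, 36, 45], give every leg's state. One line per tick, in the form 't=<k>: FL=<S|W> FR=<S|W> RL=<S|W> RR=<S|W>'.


t=5: FL=W FR=W RL=W RR=W
t=6: FL=W FR=W RL=W RR=W
t=23: FL=S FR=S RL=W RR=W
t=36: FL=W FR=W RL=S RR=S
t=45: FL=S FR=S RL=W RR=W

t=5: phase=(9,9,21,21) vs β=8 → FL=W FR=W RL=W RR=W
t=6: phase=(10,10,22,22) vs β=8 → FL=W FR=W RL=W RR=W
t=23: phase=(3,3,15,15) vs β=8 → FL=S FR=S RL=W RR=W
t=36: phase=(16,16,4,4) vs β=8 → FL=W FR=W RL=S RR=S
t=45: phase=(1,1,13,13) vs β=8 → FL=S FR=S RL=W RR=W


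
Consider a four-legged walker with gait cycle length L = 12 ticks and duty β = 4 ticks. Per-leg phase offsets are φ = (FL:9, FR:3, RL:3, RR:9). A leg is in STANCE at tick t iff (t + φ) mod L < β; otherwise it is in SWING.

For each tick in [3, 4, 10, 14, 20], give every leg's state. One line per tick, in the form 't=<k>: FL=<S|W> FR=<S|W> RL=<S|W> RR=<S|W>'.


t=3: phase=(0,6,6,0) vs β=4 → FL=S FR=W RL=W RR=S
t=4: phase=(1,7,7,1) vs β=4 → FL=S FR=W RL=W RR=S
t=10: phase=(7,1,1,7) vs β=4 → FL=W FR=S RL=S RR=W
t=14: phase=(11,5,5,11) vs β=4 → FL=W FR=W RL=W RR=W
t=20: phase=(5,11,11,5) vs β=4 → FL=W FR=W RL=W RR=W

t=3: FL=S FR=W RL=W RR=S
t=4: FL=S FR=W RL=W RR=S
t=10: FL=W FR=S RL=S RR=W
t=14: FL=W FR=W RL=W RR=W
t=20: FL=W FR=W RL=W RR=W


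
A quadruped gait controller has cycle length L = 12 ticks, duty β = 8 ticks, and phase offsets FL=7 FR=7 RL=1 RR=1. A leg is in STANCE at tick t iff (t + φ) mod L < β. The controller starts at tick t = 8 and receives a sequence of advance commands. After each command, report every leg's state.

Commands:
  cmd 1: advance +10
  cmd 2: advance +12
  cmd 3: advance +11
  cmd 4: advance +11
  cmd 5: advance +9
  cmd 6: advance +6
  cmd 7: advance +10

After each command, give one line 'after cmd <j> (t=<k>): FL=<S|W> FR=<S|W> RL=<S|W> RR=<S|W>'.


start t=8: FL=S FR=S RL=W RR=W
cmd 1: advance +10 → t=18, phase=(1,1,7,7) → FL=S FR=S RL=S RR=S
cmd 2: advance +12 → t=30, phase=(1,1,7,7) → FL=S FR=S RL=S RR=S
cmd 3: advance +11 → t=41, phase=(0,0,6,6) → FL=S FR=S RL=S RR=S
cmd 4: advance +11 → t=52, phase=(11,11,5,5) → FL=W FR=W RL=S RR=S
cmd 5: advance +9 → t=61, phase=(8,8,2,2) → FL=W FR=W RL=S RR=S
cmd 6: advance +6 → t=67, phase=(2,2,8,8) → FL=S FR=S RL=W RR=W
cmd 7: advance +10 → t=77, phase=(0,0,6,6) → FL=S FR=S RL=S RR=S

after cmd 1 (t=18): FL=S FR=S RL=S RR=S
after cmd 2 (t=30): FL=S FR=S RL=S RR=S
after cmd 3 (t=41): FL=S FR=S RL=S RR=S
after cmd 4 (t=52): FL=W FR=W RL=S RR=S
after cmd 5 (t=61): FL=W FR=W RL=S RR=S
after cmd 6 (t=67): FL=S FR=S RL=W RR=W
after cmd 7 (t=77): FL=S FR=S RL=S RR=S


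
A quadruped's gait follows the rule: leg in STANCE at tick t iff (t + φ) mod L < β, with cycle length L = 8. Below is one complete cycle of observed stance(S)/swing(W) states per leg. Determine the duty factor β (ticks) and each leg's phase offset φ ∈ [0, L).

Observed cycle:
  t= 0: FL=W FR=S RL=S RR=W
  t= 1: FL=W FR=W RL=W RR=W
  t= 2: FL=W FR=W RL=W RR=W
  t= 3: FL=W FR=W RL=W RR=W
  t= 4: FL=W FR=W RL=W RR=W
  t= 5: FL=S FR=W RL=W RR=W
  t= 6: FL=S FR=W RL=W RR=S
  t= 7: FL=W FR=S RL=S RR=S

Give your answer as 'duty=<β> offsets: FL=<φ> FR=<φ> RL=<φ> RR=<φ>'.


duty β = stance ticks per leg = 2
FL: stance ticks = 2; W→S at t=5 → φ=3
FR: stance ticks = 2; W→S at t=7 → φ=1
RL: stance ticks = 2; W→S at t=7 → φ=1
RR: stance ticks = 2; W→S at t=6 → φ=2

duty=2 offsets: FL=3 FR=1 RL=1 RR=2


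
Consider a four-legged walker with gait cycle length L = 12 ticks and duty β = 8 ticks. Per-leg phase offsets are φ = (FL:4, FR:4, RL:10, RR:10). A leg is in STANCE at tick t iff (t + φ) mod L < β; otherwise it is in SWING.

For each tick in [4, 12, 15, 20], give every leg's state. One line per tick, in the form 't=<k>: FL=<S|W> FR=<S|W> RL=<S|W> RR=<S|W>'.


t=4: phase=(8,8,2,2) vs β=8 → FL=W FR=W RL=S RR=S
t=12: phase=(4,4,10,10) vs β=8 → FL=S FR=S RL=W RR=W
t=15: phase=(7,7,1,1) vs β=8 → FL=S FR=S RL=S RR=S
t=20: phase=(0,0,6,6) vs β=8 → FL=S FR=S RL=S RR=S

t=4: FL=W FR=W RL=S RR=S
t=12: FL=S FR=S RL=W RR=W
t=15: FL=S FR=S RL=S RR=S
t=20: FL=S FR=S RL=S RR=S


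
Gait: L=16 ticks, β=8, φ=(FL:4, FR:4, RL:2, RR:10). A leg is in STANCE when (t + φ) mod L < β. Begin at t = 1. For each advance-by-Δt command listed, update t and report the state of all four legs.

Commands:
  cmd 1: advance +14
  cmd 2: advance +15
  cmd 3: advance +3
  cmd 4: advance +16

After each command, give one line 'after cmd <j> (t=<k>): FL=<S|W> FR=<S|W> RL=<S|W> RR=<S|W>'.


after cmd 1 (t=15): FL=S FR=S RL=S RR=W
after cmd 2 (t=30): FL=S FR=S RL=S RR=W
after cmd 3 (t=33): FL=S FR=S RL=S RR=W
after cmd 4 (t=49): FL=S FR=S RL=S RR=W

start t=1: FL=S FR=S RL=S RR=W
cmd 1: advance +14 → t=15, phase=(3,3,1,9) → FL=S FR=S RL=S RR=W
cmd 2: advance +15 → t=30, phase=(2,2,0,8) → FL=S FR=S RL=S RR=W
cmd 3: advance +3 → t=33, phase=(5,5,3,11) → FL=S FR=S RL=S RR=W
cmd 4: advance +16 → t=49, phase=(5,5,3,11) → FL=S FR=S RL=S RR=W


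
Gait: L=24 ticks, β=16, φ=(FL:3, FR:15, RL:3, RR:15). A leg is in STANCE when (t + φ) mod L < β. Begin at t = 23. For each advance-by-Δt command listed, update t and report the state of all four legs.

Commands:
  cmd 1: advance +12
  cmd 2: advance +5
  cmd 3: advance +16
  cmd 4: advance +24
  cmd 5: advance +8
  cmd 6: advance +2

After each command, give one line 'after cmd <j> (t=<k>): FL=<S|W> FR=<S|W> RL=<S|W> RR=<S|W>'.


start t=23: FL=S FR=S RL=S RR=S
cmd 1: advance +12 → t=35, phase=(14,2,14,2) → FL=S FR=S RL=S RR=S
cmd 2: advance +5 → t=40, phase=(19,7,19,7) → FL=W FR=S RL=W RR=S
cmd 3: advance +16 → t=56, phase=(11,23,11,23) → FL=S FR=W RL=S RR=W
cmd 4: advance +24 → t=80, phase=(11,23,11,23) → FL=S FR=W RL=S RR=W
cmd 5: advance +8 → t=88, phase=(19,7,19,7) → FL=W FR=S RL=W RR=S
cmd 6: advance +2 → t=90, phase=(21,9,21,9) → FL=W FR=S RL=W RR=S

after cmd 1 (t=35): FL=S FR=S RL=S RR=S
after cmd 2 (t=40): FL=W FR=S RL=W RR=S
after cmd 3 (t=56): FL=S FR=W RL=S RR=W
after cmd 4 (t=80): FL=S FR=W RL=S RR=W
after cmd 5 (t=88): FL=W FR=S RL=W RR=S
after cmd 6 (t=90): FL=W FR=S RL=W RR=S


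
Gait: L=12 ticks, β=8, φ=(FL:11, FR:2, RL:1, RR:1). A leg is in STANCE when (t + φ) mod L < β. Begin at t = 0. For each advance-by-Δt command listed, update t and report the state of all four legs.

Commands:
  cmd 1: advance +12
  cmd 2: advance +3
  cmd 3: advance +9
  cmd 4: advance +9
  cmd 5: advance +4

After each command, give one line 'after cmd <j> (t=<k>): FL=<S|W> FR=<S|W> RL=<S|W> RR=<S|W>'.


start t=0: FL=W FR=S RL=S RR=S
cmd 1: advance +12 → t=12, phase=(11,2,1,1) → FL=W FR=S RL=S RR=S
cmd 2: advance +3 → t=15, phase=(2,5,4,4) → FL=S FR=S RL=S RR=S
cmd 3: advance +9 → t=24, phase=(11,2,1,1) → FL=W FR=S RL=S RR=S
cmd 4: advance +9 → t=33, phase=(8,11,10,10) → FL=W FR=W RL=W RR=W
cmd 5: advance +4 → t=37, phase=(0,3,2,2) → FL=S FR=S RL=S RR=S

after cmd 1 (t=12): FL=W FR=S RL=S RR=S
after cmd 2 (t=15): FL=S FR=S RL=S RR=S
after cmd 3 (t=24): FL=W FR=S RL=S RR=S
after cmd 4 (t=33): FL=W FR=W RL=W RR=W
after cmd 5 (t=37): FL=S FR=S RL=S RR=S


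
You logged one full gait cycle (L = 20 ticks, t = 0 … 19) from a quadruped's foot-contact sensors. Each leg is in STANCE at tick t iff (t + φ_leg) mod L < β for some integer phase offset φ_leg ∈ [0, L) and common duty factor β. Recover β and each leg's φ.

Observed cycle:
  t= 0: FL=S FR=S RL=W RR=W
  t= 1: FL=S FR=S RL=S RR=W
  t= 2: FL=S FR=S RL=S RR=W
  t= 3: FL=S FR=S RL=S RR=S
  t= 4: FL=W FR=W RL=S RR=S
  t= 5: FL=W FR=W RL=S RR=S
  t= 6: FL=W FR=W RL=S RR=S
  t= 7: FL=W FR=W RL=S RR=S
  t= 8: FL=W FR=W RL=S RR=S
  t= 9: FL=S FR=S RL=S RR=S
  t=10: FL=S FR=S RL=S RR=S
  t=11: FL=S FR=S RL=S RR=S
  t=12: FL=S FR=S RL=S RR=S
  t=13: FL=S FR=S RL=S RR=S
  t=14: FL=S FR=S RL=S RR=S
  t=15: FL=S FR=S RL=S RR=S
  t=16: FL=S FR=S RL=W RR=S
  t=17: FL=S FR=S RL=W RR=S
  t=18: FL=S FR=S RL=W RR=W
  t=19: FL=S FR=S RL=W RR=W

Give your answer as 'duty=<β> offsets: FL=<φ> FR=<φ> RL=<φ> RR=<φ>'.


duty β = stance ticks per leg = 15
FL: stance ticks = 15; W→S at t=9 → φ=11
FR: stance ticks = 15; W→S at t=9 → φ=11
RL: stance ticks = 15; W→S at t=1 → φ=19
RR: stance ticks = 15; W→S at t=3 → φ=17

duty=15 offsets: FL=11 FR=11 RL=19 RR=17


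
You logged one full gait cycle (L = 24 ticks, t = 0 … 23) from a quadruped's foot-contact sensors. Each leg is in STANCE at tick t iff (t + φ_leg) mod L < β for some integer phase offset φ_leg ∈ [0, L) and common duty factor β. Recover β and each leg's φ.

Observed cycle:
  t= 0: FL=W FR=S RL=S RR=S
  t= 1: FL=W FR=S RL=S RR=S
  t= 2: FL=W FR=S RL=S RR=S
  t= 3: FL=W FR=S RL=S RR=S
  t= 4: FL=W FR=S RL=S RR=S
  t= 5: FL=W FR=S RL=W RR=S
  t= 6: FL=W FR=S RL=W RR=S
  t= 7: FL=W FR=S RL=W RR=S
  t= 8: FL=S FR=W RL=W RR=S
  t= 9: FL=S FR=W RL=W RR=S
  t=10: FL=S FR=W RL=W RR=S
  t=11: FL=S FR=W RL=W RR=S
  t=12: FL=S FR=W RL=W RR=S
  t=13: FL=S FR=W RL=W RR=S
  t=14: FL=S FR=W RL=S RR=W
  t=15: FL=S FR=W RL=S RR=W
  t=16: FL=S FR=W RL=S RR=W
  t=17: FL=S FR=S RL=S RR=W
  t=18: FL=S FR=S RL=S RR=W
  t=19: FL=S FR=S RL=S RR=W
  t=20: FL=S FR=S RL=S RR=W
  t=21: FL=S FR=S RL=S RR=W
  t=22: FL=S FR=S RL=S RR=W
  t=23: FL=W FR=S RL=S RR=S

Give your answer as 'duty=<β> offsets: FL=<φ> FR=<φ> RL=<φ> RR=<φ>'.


duty β = stance ticks per leg = 15
FL: stance ticks = 15; W→S at t=8 → φ=16
FR: stance ticks = 15; W→S at t=17 → φ=7
RL: stance ticks = 15; W→S at t=14 → φ=10
RR: stance ticks = 15; W→S at t=23 → φ=1

duty=15 offsets: FL=16 FR=7 RL=10 RR=1


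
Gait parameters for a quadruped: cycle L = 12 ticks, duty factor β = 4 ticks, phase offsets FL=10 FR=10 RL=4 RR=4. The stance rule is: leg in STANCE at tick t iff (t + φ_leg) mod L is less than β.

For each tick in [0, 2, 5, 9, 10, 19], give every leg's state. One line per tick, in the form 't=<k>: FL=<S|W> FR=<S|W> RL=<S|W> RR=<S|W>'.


t=0: FL=W FR=W RL=W RR=W
t=2: FL=S FR=S RL=W RR=W
t=5: FL=S FR=S RL=W RR=W
t=9: FL=W FR=W RL=S RR=S
t=10: FL=W FR=W RL=S RR=S
t=19: FL=W FR=W RL=W RR=W

t=0: phase=(10,10,4,4) vs β=4 → FL=W FR=W RL=W RR=W
t=2: phase=(0,0,6,6) vs β=4 → FL=S FR=S RL=W RR=W
t=5: phase=(3,3,9,9) vs β=4 → FL=S FR=S RL=W RR=W
t=9: phase=(7,7,1,1) vs β=4 → FL=W FR=W RL=S RR=S
t=10: phase=(8,8,2,2) vs β=4 → FL=W FR=W RL=S RR=S
t=19: phase=(5,5,11,11) vs β=4 → FL=W FR=W RL=W RR=W


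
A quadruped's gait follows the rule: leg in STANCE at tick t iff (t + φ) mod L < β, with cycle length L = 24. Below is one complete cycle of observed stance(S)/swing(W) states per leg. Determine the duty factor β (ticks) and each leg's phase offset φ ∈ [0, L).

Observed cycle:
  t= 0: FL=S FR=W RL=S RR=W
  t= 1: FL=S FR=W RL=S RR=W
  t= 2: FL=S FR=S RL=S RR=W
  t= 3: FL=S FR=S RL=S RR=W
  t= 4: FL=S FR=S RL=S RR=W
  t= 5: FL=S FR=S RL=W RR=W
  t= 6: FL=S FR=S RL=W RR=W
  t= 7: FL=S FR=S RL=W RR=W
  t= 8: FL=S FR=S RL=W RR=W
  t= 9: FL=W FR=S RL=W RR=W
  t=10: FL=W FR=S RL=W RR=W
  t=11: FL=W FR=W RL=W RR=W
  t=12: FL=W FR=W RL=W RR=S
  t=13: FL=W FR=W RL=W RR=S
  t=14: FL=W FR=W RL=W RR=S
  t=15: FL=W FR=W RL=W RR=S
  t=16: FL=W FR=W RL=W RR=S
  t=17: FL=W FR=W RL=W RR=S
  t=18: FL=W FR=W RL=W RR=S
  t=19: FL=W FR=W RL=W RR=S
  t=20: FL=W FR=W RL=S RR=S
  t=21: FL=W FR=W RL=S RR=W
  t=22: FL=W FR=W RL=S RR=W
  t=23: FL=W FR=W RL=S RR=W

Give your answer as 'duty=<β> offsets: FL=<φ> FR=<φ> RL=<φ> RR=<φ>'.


duty=9 offsets: FL=0 FR=22 RL=4 RR=12

duty β = stance ticks per leg = 9
FL: stance ticks = 9; W→S at t=0 → φ=0
FR: stance ticks = 9; W→S at t=2 → φ=22
RL: stance ticks = 9; W→S at t=20 → φ=4
RR: stance ticks = 9; W→S at t=12 → φ=12


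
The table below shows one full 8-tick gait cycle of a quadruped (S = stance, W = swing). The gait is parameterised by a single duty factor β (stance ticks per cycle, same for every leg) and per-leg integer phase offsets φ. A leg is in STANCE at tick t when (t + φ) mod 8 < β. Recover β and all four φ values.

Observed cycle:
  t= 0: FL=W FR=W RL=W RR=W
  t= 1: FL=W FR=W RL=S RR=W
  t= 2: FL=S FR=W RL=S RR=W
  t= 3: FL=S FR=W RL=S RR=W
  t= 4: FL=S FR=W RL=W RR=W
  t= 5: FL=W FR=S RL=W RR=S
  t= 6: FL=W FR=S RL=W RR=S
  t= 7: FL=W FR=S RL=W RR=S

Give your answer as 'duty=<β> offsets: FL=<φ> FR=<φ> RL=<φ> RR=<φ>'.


duty=3 offsets: FL=6 FR=3 RL=7 RR=3

duty β = stance ticks per leg = 3
FL: stance ticks = 3; W→S at t=2 → φ=6
FR: stance ticks = 3; W→S at t=5 → φ=3
RL: stance ticks = 3; W→S at t=1 → φ=7
RR: stance ticks = 3; W→S at t=5 → φ=3


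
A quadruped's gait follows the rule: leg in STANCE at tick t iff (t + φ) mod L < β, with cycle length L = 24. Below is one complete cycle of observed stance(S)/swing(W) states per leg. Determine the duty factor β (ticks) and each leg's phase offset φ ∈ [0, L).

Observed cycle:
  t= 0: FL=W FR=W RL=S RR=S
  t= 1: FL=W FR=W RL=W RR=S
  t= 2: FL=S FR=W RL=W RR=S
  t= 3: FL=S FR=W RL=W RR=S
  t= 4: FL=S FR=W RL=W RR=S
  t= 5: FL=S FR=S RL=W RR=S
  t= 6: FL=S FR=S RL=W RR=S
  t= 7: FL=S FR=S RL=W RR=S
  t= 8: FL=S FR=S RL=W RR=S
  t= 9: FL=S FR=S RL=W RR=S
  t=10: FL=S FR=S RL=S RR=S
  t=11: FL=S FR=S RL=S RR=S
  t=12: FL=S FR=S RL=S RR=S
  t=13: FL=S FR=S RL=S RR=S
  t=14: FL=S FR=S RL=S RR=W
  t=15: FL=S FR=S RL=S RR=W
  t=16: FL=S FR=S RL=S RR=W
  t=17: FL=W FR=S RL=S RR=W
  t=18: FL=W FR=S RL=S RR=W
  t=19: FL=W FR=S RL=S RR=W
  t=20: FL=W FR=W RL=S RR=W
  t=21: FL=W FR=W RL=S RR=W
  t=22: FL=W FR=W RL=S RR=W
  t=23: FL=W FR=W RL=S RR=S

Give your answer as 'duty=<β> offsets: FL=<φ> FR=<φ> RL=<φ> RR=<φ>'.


duty β = stance ticks per leg = 15
FL: stance ticks = 15; W→S at t=2 → φ=22
FR: stance ticks = 15; W→S at t=5 → φ=19
RL: stance ticks = 15; W→S at t=10 → φ=14
RR: stance ticks = 15; W→S at t=23 → φ=1

duty=15 offsets: FL=22 FR=19 RL=14 RR=1


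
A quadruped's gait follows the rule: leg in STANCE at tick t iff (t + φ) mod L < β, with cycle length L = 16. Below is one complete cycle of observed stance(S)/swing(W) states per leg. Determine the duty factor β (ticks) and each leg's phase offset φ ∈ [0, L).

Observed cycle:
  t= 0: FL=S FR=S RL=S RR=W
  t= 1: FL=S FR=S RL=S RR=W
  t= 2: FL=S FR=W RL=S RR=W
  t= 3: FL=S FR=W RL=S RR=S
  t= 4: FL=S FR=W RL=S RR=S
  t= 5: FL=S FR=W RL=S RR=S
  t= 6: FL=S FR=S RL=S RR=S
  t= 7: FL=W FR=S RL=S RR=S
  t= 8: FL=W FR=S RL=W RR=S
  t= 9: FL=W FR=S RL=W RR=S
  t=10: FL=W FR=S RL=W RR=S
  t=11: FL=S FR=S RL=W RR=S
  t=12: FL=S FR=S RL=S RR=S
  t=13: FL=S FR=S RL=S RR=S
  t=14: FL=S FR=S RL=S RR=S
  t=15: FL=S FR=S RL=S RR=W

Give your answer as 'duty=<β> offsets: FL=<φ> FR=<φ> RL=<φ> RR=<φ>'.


duty β = stance ticks per leg = 12
FL: stance ticks = 12; W→S at t=11 → φ=5
FR: stance ticks = 12; W→S at t=6 → φ=10
RL: stance ticks = 12; W→S at t=12 → φ=4
RR: stance ticks = 12; W→S at t=3 → φ=13

duty=12 offsets: FL=5 FR=10 RL=4 RR=13


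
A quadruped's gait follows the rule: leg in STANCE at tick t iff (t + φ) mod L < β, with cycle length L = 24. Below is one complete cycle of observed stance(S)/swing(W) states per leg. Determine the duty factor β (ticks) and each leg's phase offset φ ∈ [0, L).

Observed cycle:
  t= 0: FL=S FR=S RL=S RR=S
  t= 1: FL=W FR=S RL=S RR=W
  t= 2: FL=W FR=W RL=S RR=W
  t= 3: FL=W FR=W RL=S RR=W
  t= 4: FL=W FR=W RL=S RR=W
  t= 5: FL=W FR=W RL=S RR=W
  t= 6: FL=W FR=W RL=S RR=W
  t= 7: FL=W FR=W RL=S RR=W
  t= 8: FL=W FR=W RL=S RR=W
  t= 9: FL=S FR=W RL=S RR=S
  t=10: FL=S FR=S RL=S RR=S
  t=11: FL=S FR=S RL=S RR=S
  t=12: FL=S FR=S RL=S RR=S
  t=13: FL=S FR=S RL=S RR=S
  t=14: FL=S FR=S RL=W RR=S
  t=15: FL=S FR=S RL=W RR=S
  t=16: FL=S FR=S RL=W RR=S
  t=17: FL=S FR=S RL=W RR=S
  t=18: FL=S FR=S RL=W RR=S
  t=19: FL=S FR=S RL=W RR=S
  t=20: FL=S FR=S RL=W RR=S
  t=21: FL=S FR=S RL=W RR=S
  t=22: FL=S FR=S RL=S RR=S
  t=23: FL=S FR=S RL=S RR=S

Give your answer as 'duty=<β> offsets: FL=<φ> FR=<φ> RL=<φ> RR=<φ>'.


duty=16 offsets: FL=15 FR=14 RL=2 RR=15

duty β = stance ticks per leg = 16
FL: stance ticks = 16; W→S at t=9 → φ=15
FR: stance ticks = 16; W→S at t=10 → φ=14
RL: stance ticks = 16; W→S at t=22 → φ=2
RR: stance ticks = 16; W→S at t=9 → φ=15


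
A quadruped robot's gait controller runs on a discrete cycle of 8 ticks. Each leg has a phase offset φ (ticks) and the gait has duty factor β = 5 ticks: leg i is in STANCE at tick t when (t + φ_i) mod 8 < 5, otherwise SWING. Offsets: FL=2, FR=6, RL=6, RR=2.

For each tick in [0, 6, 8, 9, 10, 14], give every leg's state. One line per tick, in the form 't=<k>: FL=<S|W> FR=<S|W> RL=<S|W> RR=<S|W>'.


t=0: phase=(2,6,6,2) vs β=5 → FL=S FR=W RL=W RR=S
t=6: phase=(0,4,4,0) vs β=5 → FL=S FR=S RL=S RR=S
t=8: phase=(2,6,6,2) vs β=5 → FL=S FR=W RL=W RR=S
t=9: phase=(3,7,7,3) vs β=5 → FL=S FR=W RL=W RR=S
t=10: phase=(4,0,0,4) vs β=5 → FL=S FR=S RL=S RR=S
t=14: phase=(0,4,4,0) vs β=5 → FL=S FR=S RL=S RR=S

t=0: FL=S FR=W RL=W RR=S
t=6: FL=S FR=S RL=S RR=S
t=8: FL=S FR=W RL=W RR=S
t=9: FL=S FR=W RL=W RR=S
t=10: FL=S FR=S RL=S RR=S
t=14: FL=S FR=S RL=S RR=S


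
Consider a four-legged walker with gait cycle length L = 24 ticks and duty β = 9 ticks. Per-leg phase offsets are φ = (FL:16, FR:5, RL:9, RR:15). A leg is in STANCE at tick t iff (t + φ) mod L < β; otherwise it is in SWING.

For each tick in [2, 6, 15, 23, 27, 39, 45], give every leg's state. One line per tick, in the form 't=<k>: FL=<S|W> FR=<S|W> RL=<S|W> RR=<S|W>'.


t=2: FL=W FR=S RL=W RR=W
t=6: FL=W FR=W RL=W RR=W
t=15: FL=S FR=W RL=S RR=S
t=23: FL=W FR=S RL=S RR=W
t=27: FL=W FR=S RL=W RR=W
t=39: FL=S FR=W RL=S RR=S
t=45: FL=W FR=S RL=S RR=W

t=2: phase=(18,7,11,17) vs β=9 → FL=W FR=S RL=W RR=W
t=6: phase=(22,11,15,21) vs β=9 → FL=W FR=W RL=W RR=W
t=15: phase=(7,20,0,6) vs β=9 → FL=S FR=W RL=S RR=S
t=23: phase=(15,4,8,14) vs β=9 → FL=W FR=S RL=S RR=W
t=27: phase=(19,8,12,18) vs β=9 → FL=W FR=S RL=W RR=W
t=39: phase=(7,20,0,6) vs β=9 → FL=S FR=W RL=S RR=S
t=45: phase=(13,2,6,12) vs β=9 → FL=W FR=S RL=S RR=W


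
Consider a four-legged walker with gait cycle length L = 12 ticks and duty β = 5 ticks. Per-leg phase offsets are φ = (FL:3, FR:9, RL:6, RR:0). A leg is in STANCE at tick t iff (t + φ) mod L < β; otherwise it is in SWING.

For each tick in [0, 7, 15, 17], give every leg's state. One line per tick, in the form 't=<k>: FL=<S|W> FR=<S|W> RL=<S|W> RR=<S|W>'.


t=0: phase=(3,9,6,0) vs β=5 → FL=S FR=W RL=W RR=S
t=7: phase=(10,4,1,7) vs β=5 → FL=W FR=S RL=S RR=W
t=15: phase=(6,0,9,3) vs β=5 → FL=W FR=S RL=W RR=S
t=17: phase=(8,2,11,5) vs β=5 → FL=W FR=S RL=W RR=W

t=0: FL=S FR=W RL=W RR=S
t=7: FL=W FR=S RL=S RR=W
t=15: FL=W FR=S RL=W RR=S
t=17: FL=W FR=S RL=W RR=W


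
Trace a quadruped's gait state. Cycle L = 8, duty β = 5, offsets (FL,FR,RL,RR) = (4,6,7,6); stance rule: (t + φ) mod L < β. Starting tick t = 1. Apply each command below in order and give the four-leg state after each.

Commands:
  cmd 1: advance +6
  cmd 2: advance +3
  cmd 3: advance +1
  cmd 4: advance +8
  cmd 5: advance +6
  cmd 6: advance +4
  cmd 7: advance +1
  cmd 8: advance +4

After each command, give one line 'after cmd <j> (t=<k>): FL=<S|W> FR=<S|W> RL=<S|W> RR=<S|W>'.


after cmd 1 (t=7): FL=S FR=W RL=W RR=W
after cmd 2 (t=10): FL=W FR=S RL=S RR=S
after cmd 3 (t=11): FL=W FR=S RL=S RR=S
after cmd 4 (t=19): FL=W FR=S RL=S RR=S
after cmd 5 (t=25): FL=W FR=W RL=S RR=W
after cmd 6 (t=29): FL=S FR=S RL=S RR=S
after cmd 7 (t=30): FL=S FR=S RL=W RR=S
after cmd 8 (t=34): FL=W FR=S RL=S RR=S

start t=1: FL=W FR=W RL=S RR=W
cmd 1: advance +6 → t=7, phase=(3,5,6,5) → FL=S FR=W RL=W RR=W
cmd 2: advance +3 → t=10, phase=(6,0,1,0) → FL=W FR=S RL=S RR=S
cmd 3: advance +1 → t=11, phase=(7,1,2,1) → FL=W FR=S RL=S RR=S
cmd 4: advance +8 → t=19, phase=(7,1,2,1) → FL=W FR=S RL=S RR=S
cmd 5: advance +6 → t=25, phase=(5,7,0,7) → FL=W FR=W RL=S RR=W
cmd 6: advance +4 → t=29, phase=(1,3,4,3) → FL=S FR=S RL=S RR=S
cmd 7: advance +1 → t=30, phase=(2,4,5,4) → FL=S FR=S RL=W RR=S
cmd 8: advance +4 → t=34, phase=(6,0,1,0) → FL=W FR=S RL=S RR=S


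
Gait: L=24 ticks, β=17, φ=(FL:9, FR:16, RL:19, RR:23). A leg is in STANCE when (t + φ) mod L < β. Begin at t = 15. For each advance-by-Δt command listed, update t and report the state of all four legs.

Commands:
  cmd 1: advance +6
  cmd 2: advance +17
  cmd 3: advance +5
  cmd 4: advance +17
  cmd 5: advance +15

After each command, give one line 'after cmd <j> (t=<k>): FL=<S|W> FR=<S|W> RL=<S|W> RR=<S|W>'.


start t=15: FL=S FR=S RL=S RR=S
cmd 1: advance +6 → t=21, phase=(6,13,16,20) → FL=S FR=S RL=S RR=W
cmd 2: advance +17 → t=38, phase=(23,6,9,13) → FL=W FR=S RL=S RR=S
cmd 3: advance +5 → t=43, phase=(4,11,14,18) → FL=S FR=S RL=S RR=W
cmd 4: advance +17 → t=60, phase=(21,4,7,11) → FL=W FR=S RL=S RR=S
cmd 5: advance +15 → t=75, phase=(12,19,22,2) → FL=S FR=W RL=W RR=S

after cmd 1 (t=21): FL=S FR=S RL=S RR=W
after cmd 2 (t=38): FL=W FR=S RL=S RR=S
after cmd 3 (t=43): FL=S FR=S RL=S RR=W
after cmd 4 (t=60): FL=W FR=S RL=S RR=S
after cmd 5 (t=75): FL=S FR=W RL=W RR=S


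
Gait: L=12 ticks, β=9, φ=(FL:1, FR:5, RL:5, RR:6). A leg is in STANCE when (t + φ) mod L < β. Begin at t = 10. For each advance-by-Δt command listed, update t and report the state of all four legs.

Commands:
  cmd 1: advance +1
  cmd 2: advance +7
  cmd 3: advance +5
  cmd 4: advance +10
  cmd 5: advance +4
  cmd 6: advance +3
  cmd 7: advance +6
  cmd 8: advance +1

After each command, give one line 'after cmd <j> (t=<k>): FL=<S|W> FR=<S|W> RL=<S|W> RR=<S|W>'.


start t=10: FL=W FR=S RL=S RR=S
cmd 1: advance +1 → t=11, phase=(0,4,4,5) → FL=S FR=S RL=S RR=S
cmd 2: advance +7 → t=18, phase=(7,11,11,0) → FL=S FR=W RL=W RR=S
cmd 3: advance +5 → t=23, phase=(0,4,4,5) → FL=S FR=S RL=S RR=S
cmd 4: advance +10 → t=33, phase=(10,2,2,3) → FL=W FR=S RL=S RR=S
cmd 5: advance +4 → t=37, phase=(2,6,6,7) → FL=S FR=S RL=S RR=S
cmd 6: advance +3 → t=40, phase=(5,9,9,10) → FL=S FR=W RL=W RR=W
cmd 7: advance +6 → t=46, phase=(11,3,3,4) → FL=W FR=S RL=S RR=S
cmd 8: advance +1 → t=47, phase=(0,4,4,5) → FL=S FR=S RL=S RR=S

after cmd 1 (t=11): FL=S FR=S RL=S RR=S
after cmd 2 (t=18): FL=S FR=W RL=W RR=S
after cmd 3 (t=23): FL=S FR=S RL=S RR=S
after cmd 4 (t=33): FL=W FR=S RL=S RR=S
after cmd 5 (t=37): FL=S FR=S RL=S RR=S
after cmd 6 (t=40): FL=S FR=W RL=W RR=W
after cmd 7 (t=46): FL=W FR=S RL=S RR=S
after cmd 8 (t=47): FL=S FR=S RL=S RR=S


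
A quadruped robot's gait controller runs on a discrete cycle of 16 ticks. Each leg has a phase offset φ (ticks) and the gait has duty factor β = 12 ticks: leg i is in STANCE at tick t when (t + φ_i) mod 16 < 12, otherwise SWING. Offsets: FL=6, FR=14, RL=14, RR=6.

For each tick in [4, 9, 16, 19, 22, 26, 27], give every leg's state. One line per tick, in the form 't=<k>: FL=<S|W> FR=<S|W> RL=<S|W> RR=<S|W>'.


t=4: phase=(10,2,2,10) vs β=12 → FL=S FR=S RL=S RR=S
t=9: phase=(15,7,7,15) vs β=12 → FL=W FR=S RL=S RR=W
t=16: phase=(6,14,14,6) vs β=12 → FL=S FR=W RL=W RR=S
t=19: phase=(9,1,1,9) vs β=12 → FL=S FR=S RL=S RR=S
t=22: phase=(12,4,4,12) vs β=12 → FL=W FR=S RL=S RR=W
t=26: phase=(0,8,8,0) vs β=12 → FL=S FR=S RL=S RR=S
t=27: phase=(1,9,9,1) vs β=12 → FL=S FR=S RL=S RR=S

t=4: FL=S FR=S RL=S RR=S
t=9: FL=W FR=S RL=S RR=W
t=16: FL=S FR=W RL=W RR=S
t=19: FL=S FR=S RL=S RR=S
t=22: FL=W FR=S RL=S RR=W
t=26: FL=S FR=S RL=S RR=S
t=27: FL=S FR=S RL=S RR=S


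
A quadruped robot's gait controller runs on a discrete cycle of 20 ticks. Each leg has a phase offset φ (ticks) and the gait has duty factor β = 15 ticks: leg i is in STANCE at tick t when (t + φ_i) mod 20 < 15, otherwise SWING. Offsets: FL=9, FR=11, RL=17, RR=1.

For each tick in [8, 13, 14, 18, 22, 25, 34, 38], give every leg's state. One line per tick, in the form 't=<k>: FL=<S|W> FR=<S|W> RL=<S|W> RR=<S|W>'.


t=8: phase=(17,19,5,9) vs β=15 → FL=W FR=W RL=S RR=S
t=13: phase=(2,4,10,14) vs β=15 → FL=S FR=S RL=S RR=S
t=14: phase=(3,5,11,15) vs β=15 → FL=S FR=S RL=S RR=W
t=18: phase=(7,9,15,19) vs β=15 → FL=S FR=S RL=W RR=W
t=22: phase=(11,13,19,3) vs β=15 → FL=S FR=S RL=W RR=S
t=25: phase=(14,16,2,6) vs β=15 → FL=S FR=W RL=S RR=S
t=34: phase=(3,5,11,15) vs β=15 → FL=S FR=S RL=S RR=W
t=38: phase=(7,9,15,19) vs β=15 → FL=S FR=S RL=W RR=W

t=8: FL=W FR=W RL=S RR=S
t=13: FL=S FR=S RL=S RR=S
t=14: FL=S FR=S RL=S RR=W
t=18: FL=S FR=S RL=W RR=W
t=22: FL=S FR=S RL=W RR=S
t=25: FL=S FR=W RL=S RR=S
t=34: FL=S FR=S RL=S RR=W
t=38: FL=S FR=S RL=W RR=W


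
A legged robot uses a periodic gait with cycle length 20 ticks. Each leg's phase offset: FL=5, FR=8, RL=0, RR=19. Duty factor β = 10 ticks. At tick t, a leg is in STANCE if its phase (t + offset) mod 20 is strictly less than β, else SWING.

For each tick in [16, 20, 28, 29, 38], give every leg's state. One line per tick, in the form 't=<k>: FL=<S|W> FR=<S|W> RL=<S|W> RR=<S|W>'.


t=16: FL=S FR=S RL=W RR=W
t=20: FL=S FR=S RL=S RR=W
t=28: FL=W FR=W RL=S RR=S
t=29: FL=W FR=W RL=S RR=S
t=38: FL=S FR=S RL=W RR=W

t=16: phase=(1,4,16,15) vs β=10 → FL=S FR=S RL=W RR=W
t=20: phase=(5,8,0,19) vs β=10 → FL=S FR=S RL=S RR=W
t=28: phase=(13,16,8,7) vs β=10 → FL=W FR=W RL=S RR=S
t=29: phase=(14,17,9,8) vs β=10 → FL=W FR=W RL=S RR=S
t=38: phase=(3,6,18,17) vs β=10 → FL=S FR=S RL=W RR=W


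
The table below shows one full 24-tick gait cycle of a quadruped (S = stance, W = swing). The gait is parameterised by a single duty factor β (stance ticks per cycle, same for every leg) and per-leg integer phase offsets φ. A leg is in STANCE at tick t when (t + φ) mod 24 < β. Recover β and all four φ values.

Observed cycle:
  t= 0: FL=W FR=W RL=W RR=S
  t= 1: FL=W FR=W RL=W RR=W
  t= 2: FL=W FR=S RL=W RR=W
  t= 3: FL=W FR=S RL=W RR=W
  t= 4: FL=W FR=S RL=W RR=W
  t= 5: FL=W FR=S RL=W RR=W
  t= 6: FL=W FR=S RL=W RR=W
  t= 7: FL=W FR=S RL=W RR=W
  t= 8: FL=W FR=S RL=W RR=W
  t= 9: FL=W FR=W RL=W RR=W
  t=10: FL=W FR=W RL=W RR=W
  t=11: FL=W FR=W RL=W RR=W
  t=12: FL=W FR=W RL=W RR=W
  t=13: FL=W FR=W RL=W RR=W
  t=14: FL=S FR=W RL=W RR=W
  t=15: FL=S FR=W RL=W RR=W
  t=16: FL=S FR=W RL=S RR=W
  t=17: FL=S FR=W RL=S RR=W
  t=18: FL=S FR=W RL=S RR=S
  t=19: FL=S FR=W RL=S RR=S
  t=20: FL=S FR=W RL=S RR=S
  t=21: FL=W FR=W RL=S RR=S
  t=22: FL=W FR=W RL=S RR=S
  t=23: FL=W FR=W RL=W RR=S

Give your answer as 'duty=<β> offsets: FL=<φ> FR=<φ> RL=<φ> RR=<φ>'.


duty β = stance ticks per leg = 7
FL: stance ticks = 7; W→S at t=14 → φ=10
FR: stance ticks = 7; W→S at t=2 → φ=22
RL: stance ticks = 7; W→S at t=16 → φ=8
RR: stance ticks = 7; W→S at t=18 → φ=6

duty=7 offsets: FL=10 FR=22 RL=8 RR=6


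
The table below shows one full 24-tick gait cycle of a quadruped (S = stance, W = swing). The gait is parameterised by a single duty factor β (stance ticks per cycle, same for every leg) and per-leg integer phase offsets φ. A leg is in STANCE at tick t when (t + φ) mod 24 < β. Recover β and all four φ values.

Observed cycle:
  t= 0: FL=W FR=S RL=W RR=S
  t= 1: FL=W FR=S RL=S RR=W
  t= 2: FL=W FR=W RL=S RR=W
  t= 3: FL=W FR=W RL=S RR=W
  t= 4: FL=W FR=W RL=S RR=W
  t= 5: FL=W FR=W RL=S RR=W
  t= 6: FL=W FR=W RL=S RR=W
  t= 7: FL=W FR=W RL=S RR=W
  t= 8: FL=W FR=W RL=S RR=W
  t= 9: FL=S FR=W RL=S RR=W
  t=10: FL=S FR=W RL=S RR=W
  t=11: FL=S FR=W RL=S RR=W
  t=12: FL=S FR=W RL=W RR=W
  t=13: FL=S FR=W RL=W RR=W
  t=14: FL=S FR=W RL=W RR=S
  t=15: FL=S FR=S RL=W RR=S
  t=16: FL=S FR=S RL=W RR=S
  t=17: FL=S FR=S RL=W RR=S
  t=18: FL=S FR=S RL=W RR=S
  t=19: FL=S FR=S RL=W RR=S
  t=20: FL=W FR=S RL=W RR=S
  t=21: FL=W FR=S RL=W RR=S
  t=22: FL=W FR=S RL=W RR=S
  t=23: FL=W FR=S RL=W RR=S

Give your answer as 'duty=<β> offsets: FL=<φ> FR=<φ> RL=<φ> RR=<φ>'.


duty=11 offsets: FL=15 FR=9 RL=23 RR=10

duty β = stance ticks per leg = 11
FL: stance ticks = 11; W→S at t=9 → φ=15
FR: stance ticks = 11; W→S at t=15 → φ=9
RL: stance ticks = 11; W→S at t=1 → φ=23
RR: stance ticks = 11; W→S at t=14 → φ=10


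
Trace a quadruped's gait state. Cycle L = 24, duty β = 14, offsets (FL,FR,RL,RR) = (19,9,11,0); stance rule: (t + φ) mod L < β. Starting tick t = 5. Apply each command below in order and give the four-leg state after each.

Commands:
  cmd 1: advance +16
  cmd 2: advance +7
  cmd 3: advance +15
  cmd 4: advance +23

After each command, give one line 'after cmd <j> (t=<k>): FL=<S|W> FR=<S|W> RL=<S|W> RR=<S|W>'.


after cmd 1 (t=21): FL=W FR=S RL=S RR=W
after cmd 2 (t=28): FL=W FR=S RL=W RR=S
after cmd 3 (t=43): FL=W FR=S RL=S RR=W
after cmd 4 (t=66): FL=S FR=S RL=S RR=W

start t=5: FL=S FR=W RL=W RR=S
cmd 1: advance +16 → t=21, phase=(16,6,8,21) → FL=W FR=S RL=S RR=W
cmd 2: advance +7 → t=28, phase=(23,13,15,4) → FL=W FR=S RL=W RR=S
cmd 3: advance +15 → t=43, phase=(14,4,6,19) → FL=W FR=S RL=S RR=W
cmd 4: advance +23 → t=66, phase=(13,3,5,18) → FL=S FR=S RL=S RR=W


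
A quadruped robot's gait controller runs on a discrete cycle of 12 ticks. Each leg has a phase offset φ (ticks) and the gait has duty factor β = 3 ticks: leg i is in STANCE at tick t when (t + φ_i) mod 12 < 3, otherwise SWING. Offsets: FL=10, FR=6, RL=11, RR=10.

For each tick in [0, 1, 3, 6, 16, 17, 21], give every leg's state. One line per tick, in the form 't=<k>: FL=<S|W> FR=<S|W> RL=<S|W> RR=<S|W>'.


t=0: FL=W FR=W RL=W RR=W
t=1: FL=W FR=W RL=S RR=W
t=3: FL=S FR=W RL=S RR=S
t=6: FL=W FR=S RL=W RR=W
t=16: FL=S FR=W RL=W RR=S
t=17: FL=W FR=W RL=W RR=W
t=21: FL=W FR=W RL=W RR=W

t=0: phase=(10,6,11,10) vs β=3 → FL=W FR=W RL=W RR=W
t=1: phase=(11,7,0,11) vs β=3 → FL=W FR=W RL=S RR=W
t=3: phase=(1,9,2,1) vs β=3 → FL=S FR=W RL=S RR=S
t=6: phase=(4,0,5,4) vs β=3 → FL=W FR=S RL=W RR=W
t=16: phase=(2,10,3,2) vs β=3 → FL=S FR=W RL=W RR=S
t=17: phase=(3,11,4,3) vs β=3 → FL=W FR=W RL=W RR=W
t=21: phase=(7,3,8,7) vs β=3 → FL=W FR=W RL=W RR=W


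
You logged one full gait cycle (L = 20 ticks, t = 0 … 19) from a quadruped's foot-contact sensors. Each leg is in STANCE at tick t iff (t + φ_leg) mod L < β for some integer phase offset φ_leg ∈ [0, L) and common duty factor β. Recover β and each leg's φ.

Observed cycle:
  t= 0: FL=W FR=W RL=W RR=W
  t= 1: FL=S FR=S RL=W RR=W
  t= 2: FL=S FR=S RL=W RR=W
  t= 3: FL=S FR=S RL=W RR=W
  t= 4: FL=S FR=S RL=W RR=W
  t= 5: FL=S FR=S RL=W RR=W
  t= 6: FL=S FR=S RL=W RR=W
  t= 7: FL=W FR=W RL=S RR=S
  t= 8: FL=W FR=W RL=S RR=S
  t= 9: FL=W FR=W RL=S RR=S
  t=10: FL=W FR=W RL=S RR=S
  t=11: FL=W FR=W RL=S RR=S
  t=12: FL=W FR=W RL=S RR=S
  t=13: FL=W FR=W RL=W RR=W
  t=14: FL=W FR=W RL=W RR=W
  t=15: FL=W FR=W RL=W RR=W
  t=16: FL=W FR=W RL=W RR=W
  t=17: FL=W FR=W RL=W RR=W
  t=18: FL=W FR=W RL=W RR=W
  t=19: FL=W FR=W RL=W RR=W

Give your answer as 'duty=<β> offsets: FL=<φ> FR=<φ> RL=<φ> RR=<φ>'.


duty β = stance ticks per leg = 6
FL: stance ticks = 6; W→S at t=1 → φ=19
FR: stance ticks = 6; W→S at t=1 → φ=19
RL: stance ticks = 6; W→S at t=7 → φ=13
RR: stance ticks = 6; W→S at t=7 → φ=13

duty=6 offsets: FL=19 FR=19 RL=13 RR=13
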